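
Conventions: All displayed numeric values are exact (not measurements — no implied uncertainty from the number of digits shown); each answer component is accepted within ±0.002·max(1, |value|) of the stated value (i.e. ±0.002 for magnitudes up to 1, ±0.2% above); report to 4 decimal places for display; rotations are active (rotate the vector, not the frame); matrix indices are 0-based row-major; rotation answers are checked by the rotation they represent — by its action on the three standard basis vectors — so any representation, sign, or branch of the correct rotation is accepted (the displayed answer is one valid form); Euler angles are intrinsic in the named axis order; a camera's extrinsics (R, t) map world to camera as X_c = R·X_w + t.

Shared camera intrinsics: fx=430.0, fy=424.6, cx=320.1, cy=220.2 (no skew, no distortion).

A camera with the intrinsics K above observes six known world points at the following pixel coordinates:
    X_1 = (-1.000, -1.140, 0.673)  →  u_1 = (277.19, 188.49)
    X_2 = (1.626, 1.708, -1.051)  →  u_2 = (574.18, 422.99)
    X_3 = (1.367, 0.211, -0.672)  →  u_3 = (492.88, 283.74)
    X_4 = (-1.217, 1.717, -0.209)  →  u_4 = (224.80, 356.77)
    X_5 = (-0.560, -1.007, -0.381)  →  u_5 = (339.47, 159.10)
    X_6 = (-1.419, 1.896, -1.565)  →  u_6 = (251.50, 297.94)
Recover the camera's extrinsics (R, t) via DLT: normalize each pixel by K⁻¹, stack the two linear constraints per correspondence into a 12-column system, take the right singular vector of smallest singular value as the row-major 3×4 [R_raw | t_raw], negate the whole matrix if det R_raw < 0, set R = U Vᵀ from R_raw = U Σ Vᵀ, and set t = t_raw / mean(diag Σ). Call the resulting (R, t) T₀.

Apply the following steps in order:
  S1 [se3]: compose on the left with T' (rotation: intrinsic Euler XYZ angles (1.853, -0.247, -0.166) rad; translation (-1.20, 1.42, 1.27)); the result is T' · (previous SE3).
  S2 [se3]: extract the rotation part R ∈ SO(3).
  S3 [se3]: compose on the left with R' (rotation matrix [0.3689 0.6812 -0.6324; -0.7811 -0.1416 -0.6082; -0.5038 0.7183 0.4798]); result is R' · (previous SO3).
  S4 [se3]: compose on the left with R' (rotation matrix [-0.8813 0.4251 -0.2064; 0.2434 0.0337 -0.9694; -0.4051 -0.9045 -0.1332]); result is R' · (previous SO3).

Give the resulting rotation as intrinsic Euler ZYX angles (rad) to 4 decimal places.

source (pnp_recover): camera pose = R=[0.8885 -0.1272 -0.4409; 0.3789 0.7453 0.5486; 0.2588 -0.6545 0.7103], t=(0.4400, 0.4100, 5.0500)
after S1 (compose_se3): R=[0.8471 0.1578 -0.5074; -0.5247 0.3996 -0.7517; 0.0841 0.9030 0.4213], t=(-1.9482, -3.4932, 0.1908)
after S2 (rot_of_se3): [0.8471 0.1578 -0.5074; -0.5247 0.3996 -0.7517; 0.0841 0.9030 0.4213]
after S3 (compose_so3): [-0.0981 -0.2406 -0.9656; -0.6385 -0.7290 0.2466; -0.7633 0.6408 -0.0821]
after S4 (compose_so3): [-0.0274 -0.2301 0.9728; 0.6945 -0.7043 -0.1471; 0.7190 0.6716 0.1791]

rotation (euler_zyx) = (1.6102, -0.8023, 1.3102)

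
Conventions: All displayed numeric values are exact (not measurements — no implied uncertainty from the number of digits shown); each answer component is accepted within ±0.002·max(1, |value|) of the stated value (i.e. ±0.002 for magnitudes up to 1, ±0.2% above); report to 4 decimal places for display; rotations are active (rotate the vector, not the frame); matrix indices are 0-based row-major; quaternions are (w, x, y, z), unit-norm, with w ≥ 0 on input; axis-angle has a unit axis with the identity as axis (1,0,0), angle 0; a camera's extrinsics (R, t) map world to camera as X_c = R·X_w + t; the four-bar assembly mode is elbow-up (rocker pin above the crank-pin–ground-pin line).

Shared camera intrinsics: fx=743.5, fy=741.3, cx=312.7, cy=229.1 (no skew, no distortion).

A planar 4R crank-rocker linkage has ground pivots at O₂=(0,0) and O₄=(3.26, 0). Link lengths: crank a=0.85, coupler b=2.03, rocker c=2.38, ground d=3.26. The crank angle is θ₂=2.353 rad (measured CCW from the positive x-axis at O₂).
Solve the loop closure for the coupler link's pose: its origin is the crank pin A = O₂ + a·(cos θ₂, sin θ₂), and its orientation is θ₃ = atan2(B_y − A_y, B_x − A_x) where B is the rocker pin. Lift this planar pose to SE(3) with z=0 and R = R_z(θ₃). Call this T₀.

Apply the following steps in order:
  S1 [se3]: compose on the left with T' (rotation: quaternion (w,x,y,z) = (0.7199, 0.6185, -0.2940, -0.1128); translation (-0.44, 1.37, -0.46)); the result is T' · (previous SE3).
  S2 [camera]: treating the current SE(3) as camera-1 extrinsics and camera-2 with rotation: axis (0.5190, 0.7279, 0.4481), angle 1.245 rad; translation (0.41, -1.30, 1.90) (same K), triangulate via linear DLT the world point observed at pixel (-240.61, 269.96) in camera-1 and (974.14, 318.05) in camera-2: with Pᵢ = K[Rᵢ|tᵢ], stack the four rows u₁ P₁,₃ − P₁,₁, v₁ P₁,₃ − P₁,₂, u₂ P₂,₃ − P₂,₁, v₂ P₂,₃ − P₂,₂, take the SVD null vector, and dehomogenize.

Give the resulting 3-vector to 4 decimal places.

source (fourbar_fk): coupler pose = R=[0.9319 -0.3627 0.0000; 0.3627 0.9319 0.0000; 0.0000 0.0000 1.0000], t=(-0.5991, 0.6030, 0.0000)
after S1 (compose_se3): R=[0.6741 -0.4784 -0.5629; -0.4143 0.3860 -0.8242; 0.6116 0.7888 0.0620], t=(-1.0417, 1.8115, -0.0531)
after S2 (triangulate): (1.6833, 1.4981, 1.9011)

result = (1.6833, 1.4981, 1.9011)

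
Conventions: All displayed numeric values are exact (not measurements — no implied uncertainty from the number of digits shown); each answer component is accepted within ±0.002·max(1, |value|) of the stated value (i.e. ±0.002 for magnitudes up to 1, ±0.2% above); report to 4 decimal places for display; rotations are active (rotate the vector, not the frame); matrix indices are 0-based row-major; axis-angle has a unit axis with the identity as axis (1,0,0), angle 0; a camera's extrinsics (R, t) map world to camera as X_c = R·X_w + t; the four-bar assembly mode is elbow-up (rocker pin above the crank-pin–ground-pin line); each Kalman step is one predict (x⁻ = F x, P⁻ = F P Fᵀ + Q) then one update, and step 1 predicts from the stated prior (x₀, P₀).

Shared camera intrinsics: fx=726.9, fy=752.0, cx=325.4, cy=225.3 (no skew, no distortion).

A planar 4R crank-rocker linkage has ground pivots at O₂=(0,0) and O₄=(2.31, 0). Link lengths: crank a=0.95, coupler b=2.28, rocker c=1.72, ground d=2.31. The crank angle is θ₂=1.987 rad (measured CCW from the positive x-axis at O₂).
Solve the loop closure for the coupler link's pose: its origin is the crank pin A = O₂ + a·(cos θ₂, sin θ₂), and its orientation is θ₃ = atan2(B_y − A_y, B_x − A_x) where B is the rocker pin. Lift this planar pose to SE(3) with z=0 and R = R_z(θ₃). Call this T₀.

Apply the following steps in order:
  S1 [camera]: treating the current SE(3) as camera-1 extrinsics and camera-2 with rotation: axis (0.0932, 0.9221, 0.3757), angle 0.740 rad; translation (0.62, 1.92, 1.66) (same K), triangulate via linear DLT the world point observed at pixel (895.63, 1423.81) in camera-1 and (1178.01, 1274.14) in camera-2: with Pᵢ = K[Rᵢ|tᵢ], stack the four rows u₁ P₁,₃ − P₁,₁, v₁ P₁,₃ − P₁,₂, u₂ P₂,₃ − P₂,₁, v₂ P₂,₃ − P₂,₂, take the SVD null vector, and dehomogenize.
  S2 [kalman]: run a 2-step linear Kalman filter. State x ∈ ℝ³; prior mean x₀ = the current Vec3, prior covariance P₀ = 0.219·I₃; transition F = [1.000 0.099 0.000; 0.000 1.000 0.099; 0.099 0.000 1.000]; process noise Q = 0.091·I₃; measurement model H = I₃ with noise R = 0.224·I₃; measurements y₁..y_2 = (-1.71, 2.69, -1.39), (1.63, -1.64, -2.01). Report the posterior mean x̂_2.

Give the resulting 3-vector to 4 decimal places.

result = (0.5298, -0.0646, -1.2680)

source (fourbar_fk): coupler pose = R=[0.9424 -0.3344 0.0000; 0.3344 0.9424 0.0000; 0.0000 0.0000 1.0000], t=(-0.3841, 0.8689, 0.0000)
after S1 (triangulate): (1.0639, 0.0198, 0.7801)
after S2 (kf_track): (0.5298, -0.0646, -1.2680)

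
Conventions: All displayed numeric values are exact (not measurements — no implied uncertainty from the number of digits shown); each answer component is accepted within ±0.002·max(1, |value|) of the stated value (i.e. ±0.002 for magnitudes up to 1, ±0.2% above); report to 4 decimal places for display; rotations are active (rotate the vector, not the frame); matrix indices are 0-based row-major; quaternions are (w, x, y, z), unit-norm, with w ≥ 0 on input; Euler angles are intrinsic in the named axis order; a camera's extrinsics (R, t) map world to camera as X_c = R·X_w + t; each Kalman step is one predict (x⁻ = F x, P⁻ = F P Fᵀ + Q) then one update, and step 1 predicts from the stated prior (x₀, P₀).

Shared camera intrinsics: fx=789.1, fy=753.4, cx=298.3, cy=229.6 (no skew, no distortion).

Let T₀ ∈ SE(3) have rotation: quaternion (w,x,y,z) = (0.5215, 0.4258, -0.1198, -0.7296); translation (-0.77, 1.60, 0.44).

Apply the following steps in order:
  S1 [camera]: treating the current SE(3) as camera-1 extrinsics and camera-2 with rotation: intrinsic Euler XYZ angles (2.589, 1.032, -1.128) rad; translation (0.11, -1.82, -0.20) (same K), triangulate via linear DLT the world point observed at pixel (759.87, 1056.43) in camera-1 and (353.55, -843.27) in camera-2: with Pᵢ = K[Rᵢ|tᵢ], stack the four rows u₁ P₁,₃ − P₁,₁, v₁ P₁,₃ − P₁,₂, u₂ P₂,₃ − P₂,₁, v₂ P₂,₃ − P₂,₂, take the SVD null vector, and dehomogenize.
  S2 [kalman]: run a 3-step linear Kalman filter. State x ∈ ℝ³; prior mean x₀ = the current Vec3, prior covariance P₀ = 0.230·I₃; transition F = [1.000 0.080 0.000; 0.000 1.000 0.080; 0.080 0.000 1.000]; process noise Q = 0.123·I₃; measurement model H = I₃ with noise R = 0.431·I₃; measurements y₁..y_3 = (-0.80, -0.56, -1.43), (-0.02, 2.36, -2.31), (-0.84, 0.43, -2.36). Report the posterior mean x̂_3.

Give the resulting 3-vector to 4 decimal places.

after S1 (triangulate): (-1.4584, 1.9859, -0.6576)
after S2 (kf_track): (-0.6623, 0.9119, -1.9763)

result = (-0.6623, 0.9119, -1.9763)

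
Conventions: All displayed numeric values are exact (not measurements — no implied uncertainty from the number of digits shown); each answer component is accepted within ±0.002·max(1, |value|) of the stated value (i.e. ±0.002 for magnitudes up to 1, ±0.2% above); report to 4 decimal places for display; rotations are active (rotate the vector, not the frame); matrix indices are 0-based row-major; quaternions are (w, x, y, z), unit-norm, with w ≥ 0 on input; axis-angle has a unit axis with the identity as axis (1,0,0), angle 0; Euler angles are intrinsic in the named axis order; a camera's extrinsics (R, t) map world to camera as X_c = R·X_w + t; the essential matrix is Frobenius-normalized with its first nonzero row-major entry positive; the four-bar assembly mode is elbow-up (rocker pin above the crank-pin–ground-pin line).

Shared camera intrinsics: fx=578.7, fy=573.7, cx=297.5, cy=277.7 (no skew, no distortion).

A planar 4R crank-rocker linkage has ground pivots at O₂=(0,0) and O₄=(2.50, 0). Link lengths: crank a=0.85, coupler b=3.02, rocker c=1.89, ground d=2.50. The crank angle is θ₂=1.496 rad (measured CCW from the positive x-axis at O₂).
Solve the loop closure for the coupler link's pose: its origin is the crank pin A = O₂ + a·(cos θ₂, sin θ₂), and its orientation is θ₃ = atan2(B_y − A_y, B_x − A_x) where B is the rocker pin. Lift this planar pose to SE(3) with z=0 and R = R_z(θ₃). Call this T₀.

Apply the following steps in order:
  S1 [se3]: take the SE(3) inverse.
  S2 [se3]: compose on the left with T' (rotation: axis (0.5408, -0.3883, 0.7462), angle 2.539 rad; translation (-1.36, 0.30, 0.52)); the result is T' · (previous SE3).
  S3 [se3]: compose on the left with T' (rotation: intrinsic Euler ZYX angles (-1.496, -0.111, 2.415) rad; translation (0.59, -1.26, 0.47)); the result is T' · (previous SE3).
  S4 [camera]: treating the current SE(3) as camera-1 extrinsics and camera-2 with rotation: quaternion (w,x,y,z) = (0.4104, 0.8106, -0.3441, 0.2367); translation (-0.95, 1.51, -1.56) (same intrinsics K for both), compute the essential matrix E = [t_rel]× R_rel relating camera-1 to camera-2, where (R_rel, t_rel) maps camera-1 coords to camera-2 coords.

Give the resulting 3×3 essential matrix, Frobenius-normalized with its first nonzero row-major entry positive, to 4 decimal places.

source (fourbar_fk): coupler pose = R=[0.9440 -0.3299 0.0000; 0.3299 0.9440 0.0000; 0.0000 0.0000 1.0000], t=(0.0635, 0.8476, 0.0000)
after S1 (invert_se3): R=[0.9440 0.3299 0.0000; -0.3299 0.9440 0.0000; 0.0000 0.0000 1.0000], t=(-0.3396, -0.7792, 0.0000)
after S2 (compose_se3): R=[-0.0084 -0.8566 0.5159; 0.2188 -0.5050 -0.8349; 0.9757 0.1059 0.1916], t=(-0.6334, 0.7142, 0.3683)
after S3 (compose_se3): R=[-0.8052 0.2461 0.5395; -0.1169 0.8261 -0.5513; -0.5813 -0.5070 -0.6364], t=(-0.2350, -0.6684, 0.5978)
after S4 (essential): [0.3217 -0.2585 -0.2577; 0.1239 -0.6056 0.1268; -0.3418 -0.1650 0.4702]

matrix = [0.3217 -0.2585 -0.2577; 0.1239 -0.6056 0.1268; -0.3418 -0.1650 0.4702]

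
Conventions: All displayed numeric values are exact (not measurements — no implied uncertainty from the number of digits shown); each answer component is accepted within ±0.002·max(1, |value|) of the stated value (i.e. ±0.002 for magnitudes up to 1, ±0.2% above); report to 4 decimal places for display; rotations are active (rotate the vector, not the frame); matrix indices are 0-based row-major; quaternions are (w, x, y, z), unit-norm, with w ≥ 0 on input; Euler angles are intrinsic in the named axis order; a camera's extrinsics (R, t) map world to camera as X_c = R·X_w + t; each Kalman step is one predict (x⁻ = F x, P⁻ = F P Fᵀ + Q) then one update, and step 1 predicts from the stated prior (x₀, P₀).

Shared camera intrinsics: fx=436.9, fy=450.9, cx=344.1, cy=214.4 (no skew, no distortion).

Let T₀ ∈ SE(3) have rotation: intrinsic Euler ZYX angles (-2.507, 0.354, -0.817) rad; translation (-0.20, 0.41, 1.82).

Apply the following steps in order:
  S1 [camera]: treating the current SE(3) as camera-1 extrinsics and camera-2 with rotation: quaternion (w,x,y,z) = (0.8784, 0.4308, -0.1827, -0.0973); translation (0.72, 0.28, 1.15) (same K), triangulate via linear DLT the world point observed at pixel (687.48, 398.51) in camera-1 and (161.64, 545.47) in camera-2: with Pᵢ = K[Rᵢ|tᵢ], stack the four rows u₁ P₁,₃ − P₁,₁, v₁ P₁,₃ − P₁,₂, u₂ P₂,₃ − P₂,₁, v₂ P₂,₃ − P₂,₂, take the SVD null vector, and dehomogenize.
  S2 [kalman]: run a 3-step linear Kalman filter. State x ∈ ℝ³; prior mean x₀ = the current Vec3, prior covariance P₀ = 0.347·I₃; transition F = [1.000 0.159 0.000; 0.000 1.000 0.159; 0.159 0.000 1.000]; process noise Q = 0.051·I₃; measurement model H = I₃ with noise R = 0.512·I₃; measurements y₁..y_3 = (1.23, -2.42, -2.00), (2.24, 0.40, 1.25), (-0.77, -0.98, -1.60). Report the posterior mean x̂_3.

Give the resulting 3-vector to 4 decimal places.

after S1 (triangulate): (-1.4460, 0.8505, 0.1641)
after S2 (kf_track): (0.0682, -0.5260, -0.5693)

result = (0.0682, -0.5260, -0.5693)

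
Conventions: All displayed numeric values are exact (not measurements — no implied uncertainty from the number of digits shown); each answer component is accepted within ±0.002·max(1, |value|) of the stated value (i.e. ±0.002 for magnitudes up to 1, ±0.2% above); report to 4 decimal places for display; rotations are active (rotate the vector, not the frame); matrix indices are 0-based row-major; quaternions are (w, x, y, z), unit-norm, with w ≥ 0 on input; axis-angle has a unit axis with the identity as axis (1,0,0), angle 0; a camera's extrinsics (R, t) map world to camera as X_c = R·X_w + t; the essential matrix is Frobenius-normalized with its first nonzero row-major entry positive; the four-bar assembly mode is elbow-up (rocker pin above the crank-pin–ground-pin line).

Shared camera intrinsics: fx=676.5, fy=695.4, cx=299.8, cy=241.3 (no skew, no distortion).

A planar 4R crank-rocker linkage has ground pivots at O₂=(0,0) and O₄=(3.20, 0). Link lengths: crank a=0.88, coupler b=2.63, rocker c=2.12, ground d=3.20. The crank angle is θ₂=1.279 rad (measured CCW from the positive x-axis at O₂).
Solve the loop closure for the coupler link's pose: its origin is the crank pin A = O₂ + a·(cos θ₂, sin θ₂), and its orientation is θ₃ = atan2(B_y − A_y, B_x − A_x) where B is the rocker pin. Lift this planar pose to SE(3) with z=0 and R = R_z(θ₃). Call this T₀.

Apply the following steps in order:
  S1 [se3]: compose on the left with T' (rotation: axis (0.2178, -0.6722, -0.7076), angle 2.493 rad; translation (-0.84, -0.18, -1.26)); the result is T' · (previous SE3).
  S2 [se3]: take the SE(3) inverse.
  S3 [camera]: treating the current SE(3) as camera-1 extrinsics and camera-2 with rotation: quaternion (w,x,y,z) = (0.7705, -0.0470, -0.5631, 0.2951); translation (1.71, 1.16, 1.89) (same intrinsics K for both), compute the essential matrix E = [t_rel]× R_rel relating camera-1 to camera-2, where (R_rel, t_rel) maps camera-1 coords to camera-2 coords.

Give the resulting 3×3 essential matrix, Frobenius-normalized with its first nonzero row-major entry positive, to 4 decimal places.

matrix = [0.3114 -0.0106 -0.2055; -0.1109 -0.5980 0.3244; -0.5012 0.2980 0.2135]

source (fourbar_fk): coupler pose = R=[0.8918 -0.4525 0.0000; 0.4525 0.8918 0.0000; 0.0000 0.0000 1.0000], t=(0.2532, 0.8428, 0.0000)
after S1 (compose_se3): R=[-0.5603 0.4686 -0.6830; -0.6090 0.3259 0.7231; 0.5614 0.8211 0.1028], t=(-0.8816, -0.3421, -0.3961)
after S2 (invert_se3): R=[-0.5603 -0.6090 0.5614; 0.4686 0.3259 0.8211; -0.6830 0.7231 0.1028], t=(-0.4800, 0.8499, -0.3140)
after S3 (essential): [0.3114 -0.0106 -0.2055; -0.1109 -0.5980 0.3244; -0.5012 0.2980 0.2135]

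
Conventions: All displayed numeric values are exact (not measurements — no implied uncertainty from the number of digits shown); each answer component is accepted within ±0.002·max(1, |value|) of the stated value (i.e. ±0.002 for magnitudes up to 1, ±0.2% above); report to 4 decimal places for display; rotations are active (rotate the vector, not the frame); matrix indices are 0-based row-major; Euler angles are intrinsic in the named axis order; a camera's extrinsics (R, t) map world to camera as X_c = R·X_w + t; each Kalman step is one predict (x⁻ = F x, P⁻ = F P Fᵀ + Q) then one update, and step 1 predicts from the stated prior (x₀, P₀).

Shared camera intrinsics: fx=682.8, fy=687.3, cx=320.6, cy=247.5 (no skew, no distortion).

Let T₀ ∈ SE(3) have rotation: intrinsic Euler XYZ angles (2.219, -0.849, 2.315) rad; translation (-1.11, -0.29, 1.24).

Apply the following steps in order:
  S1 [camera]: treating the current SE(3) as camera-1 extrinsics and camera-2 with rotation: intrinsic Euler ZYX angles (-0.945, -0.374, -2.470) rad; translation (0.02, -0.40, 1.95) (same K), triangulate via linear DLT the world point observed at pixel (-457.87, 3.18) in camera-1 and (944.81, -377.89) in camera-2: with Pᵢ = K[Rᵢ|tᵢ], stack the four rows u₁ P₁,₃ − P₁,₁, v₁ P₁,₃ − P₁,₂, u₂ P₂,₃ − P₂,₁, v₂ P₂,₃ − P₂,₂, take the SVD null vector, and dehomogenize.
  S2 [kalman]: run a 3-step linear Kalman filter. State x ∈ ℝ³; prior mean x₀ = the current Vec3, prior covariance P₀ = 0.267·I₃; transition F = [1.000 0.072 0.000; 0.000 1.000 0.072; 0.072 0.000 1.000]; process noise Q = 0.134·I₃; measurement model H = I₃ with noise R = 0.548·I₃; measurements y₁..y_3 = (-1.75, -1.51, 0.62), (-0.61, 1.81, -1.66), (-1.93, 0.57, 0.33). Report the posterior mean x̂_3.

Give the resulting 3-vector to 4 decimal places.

result = (-0.8077, 0.4114, 0.0332)

after S1 (triangulate): (1.7522, 0.0715, 1.0392)
after S2 (kf_track): (-0.8077, 0.4114, 0.0332)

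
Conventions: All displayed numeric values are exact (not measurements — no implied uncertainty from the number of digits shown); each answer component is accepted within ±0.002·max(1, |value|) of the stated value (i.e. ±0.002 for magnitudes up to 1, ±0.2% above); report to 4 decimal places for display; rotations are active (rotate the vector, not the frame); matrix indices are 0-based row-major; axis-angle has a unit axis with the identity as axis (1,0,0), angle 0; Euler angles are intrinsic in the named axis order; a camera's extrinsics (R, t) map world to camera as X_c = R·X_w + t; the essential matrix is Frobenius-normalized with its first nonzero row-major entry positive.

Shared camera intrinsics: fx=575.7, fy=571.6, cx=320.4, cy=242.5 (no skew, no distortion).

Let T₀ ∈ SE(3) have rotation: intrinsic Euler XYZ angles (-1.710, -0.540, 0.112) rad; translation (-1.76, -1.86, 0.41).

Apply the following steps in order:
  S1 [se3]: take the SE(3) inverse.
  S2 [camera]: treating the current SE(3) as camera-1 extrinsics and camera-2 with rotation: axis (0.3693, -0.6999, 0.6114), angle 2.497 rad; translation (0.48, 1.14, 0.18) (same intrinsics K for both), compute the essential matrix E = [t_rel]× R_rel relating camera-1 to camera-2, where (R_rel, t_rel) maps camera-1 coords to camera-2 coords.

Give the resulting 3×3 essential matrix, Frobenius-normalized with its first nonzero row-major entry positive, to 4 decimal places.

after S1 (invert_se3): R=[0.8523 0.4905 -0.1816; -0.0959 -0.1948 -0.9761; -0.5141 0.8494 -0.1190], t=(2.4868, -0.1308, 0.7238)
after S2 (essential): [0.0882 0.0933 -0.1334; -0.2517 -0.1193 0.6269; 0.2440 0.6169 0.2345]

matrix = [0.0882 0.0933 -0.1334; -0.2517 -0.1193 0.6269; 0.2440 0.6169 0.2345]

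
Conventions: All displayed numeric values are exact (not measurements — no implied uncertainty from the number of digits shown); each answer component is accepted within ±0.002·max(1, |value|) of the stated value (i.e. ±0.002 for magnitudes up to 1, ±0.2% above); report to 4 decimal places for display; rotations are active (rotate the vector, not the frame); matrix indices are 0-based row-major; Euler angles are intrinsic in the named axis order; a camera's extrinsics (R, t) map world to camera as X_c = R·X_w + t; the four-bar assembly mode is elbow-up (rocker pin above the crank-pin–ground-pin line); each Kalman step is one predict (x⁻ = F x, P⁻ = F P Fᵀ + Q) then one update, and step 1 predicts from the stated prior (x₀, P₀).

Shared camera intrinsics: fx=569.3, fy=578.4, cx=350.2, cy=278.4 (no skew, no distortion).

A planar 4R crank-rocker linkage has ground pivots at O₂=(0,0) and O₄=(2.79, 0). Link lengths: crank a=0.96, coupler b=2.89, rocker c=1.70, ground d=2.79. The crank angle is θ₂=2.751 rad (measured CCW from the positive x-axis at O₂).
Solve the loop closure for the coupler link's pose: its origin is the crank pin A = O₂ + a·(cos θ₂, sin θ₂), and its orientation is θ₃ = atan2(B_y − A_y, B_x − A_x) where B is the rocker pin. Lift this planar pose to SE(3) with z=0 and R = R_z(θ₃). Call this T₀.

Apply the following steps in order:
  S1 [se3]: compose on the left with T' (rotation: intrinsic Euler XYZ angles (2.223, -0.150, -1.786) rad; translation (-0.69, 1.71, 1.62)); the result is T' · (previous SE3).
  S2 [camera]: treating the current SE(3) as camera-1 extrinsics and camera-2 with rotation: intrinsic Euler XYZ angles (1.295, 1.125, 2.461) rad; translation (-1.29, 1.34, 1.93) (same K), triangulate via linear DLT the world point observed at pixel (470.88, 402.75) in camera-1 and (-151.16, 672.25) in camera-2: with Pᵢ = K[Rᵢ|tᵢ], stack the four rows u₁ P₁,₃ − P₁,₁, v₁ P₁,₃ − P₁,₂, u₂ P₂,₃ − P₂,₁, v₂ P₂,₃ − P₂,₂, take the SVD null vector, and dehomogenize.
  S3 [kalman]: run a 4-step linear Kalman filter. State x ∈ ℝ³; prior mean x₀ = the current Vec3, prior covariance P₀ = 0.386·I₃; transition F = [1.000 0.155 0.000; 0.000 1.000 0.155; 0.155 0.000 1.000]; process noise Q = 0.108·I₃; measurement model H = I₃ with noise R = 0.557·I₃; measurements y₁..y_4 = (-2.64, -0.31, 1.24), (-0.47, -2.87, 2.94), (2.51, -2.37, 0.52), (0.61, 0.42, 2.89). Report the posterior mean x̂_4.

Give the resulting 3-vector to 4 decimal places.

source (fourbar_fk): coupler pose = R=[0.9348 -0.3551 0.0000; 0.3551 0.9348 0.0000; 0.0000 0.0000 1.0000], t=(-0.8877, 0.3655, 0.0000)
after S1 (compose_se3): R=[0.1457 0.9780 -0.1494; 0.5828 -0.2069 -0.7858; -0.7994 0.0274 -0.6001], t=(-0.1495, 1.1661, 2.1976)
after S2 (triangulate): (-0.4002, 0.7706, 0.3466)
after S3 (kf_track): (0.3207, -0.3870, 1.7930)

result = (0.3207, -0.3870, 1.7930)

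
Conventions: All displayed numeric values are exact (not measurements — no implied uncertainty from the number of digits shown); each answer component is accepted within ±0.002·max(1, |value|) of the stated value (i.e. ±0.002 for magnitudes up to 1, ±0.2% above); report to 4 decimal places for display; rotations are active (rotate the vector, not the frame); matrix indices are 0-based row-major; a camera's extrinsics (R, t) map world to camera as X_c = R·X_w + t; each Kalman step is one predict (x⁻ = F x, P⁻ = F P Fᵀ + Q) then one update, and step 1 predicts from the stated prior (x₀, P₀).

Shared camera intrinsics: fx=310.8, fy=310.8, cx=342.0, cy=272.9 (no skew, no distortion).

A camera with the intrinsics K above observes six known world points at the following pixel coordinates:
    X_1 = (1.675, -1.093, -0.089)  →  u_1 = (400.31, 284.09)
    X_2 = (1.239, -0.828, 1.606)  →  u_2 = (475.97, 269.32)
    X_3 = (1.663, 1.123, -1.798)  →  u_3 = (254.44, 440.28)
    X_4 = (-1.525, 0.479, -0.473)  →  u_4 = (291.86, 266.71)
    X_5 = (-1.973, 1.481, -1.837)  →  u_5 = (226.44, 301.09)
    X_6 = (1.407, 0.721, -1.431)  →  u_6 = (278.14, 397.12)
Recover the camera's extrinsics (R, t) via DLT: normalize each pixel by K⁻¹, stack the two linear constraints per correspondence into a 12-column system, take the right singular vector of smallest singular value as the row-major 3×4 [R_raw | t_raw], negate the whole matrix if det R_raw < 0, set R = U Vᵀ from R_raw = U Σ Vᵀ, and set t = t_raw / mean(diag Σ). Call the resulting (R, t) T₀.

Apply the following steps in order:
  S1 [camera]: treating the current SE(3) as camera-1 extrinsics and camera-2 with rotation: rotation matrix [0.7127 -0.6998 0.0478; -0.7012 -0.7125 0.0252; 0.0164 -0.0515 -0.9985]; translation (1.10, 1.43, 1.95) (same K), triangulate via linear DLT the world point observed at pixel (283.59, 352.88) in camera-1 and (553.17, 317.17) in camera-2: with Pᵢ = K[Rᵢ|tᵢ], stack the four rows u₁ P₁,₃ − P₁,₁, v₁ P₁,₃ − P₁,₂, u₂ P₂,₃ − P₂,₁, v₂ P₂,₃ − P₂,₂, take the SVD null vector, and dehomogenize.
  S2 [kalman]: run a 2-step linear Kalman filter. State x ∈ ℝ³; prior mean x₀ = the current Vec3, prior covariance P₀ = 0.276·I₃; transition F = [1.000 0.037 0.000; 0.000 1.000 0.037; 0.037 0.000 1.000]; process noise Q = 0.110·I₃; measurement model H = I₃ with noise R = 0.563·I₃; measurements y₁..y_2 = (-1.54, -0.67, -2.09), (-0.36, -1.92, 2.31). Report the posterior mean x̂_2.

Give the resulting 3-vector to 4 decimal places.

source (pnp_recover): camera pose = R=[0.3829 -0.1132 0.9168; 0.5134 0.8512 -0.1093; -0.7680 0.5126 0.3840], t=(-0.0100, 0.1899, 5.4697)
after S1 (triangulate): (1.5463, -0.2428, -1.4064)
after S2 (kf_track): (0.0488, -1.0270, -0.1851)

result = (0.0488, -1.0270, -0.1851)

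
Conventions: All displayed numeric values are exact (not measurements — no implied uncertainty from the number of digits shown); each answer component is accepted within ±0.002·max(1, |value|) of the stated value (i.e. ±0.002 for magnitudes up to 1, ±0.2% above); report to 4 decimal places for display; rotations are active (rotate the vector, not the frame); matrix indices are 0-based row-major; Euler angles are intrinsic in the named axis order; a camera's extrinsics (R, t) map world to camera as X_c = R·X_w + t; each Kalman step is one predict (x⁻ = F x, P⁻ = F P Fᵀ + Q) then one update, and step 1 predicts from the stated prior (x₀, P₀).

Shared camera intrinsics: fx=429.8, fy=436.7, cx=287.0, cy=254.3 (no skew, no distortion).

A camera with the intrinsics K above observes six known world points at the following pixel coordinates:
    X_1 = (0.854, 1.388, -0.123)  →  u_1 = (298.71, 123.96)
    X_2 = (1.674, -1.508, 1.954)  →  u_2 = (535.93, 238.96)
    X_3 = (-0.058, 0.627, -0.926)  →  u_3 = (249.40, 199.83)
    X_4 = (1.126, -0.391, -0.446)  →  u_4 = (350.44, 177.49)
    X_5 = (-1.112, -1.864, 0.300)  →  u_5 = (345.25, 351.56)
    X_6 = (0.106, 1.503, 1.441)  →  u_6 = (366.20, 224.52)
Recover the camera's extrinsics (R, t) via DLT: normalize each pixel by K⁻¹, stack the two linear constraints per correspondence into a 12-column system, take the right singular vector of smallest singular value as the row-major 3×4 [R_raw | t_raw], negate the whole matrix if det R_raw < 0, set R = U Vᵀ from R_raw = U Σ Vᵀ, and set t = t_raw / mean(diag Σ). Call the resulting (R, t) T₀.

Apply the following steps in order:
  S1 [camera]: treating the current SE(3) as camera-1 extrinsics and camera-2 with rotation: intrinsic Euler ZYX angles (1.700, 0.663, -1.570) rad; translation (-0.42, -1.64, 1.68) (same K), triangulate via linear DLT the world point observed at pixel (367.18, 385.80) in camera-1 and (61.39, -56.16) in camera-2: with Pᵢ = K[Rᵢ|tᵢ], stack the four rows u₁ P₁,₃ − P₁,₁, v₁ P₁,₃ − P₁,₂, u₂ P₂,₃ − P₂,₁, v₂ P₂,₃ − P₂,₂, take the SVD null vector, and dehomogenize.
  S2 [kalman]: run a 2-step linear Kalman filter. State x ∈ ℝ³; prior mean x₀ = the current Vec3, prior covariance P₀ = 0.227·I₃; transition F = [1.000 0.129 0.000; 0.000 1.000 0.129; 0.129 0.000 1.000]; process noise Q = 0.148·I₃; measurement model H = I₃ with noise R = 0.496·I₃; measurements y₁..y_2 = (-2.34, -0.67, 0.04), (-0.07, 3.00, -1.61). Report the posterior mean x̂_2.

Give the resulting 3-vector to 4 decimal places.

source (pnp_recover): camera pose = R=[0.5532 -0.5018 0.6650; -0.8315 -0.3818 0.4036; 0.0513 -0.7762 -0.6284], t=(0.4400, -0.1800, 5.8790)
after S1 (triangulate): (-1.2400, -0.8867, 1.2968)
after S2 (kf_track): (-1.0814, 0.8904, -0.3107)

result = (-1.0814, 0.8904, -0.3107)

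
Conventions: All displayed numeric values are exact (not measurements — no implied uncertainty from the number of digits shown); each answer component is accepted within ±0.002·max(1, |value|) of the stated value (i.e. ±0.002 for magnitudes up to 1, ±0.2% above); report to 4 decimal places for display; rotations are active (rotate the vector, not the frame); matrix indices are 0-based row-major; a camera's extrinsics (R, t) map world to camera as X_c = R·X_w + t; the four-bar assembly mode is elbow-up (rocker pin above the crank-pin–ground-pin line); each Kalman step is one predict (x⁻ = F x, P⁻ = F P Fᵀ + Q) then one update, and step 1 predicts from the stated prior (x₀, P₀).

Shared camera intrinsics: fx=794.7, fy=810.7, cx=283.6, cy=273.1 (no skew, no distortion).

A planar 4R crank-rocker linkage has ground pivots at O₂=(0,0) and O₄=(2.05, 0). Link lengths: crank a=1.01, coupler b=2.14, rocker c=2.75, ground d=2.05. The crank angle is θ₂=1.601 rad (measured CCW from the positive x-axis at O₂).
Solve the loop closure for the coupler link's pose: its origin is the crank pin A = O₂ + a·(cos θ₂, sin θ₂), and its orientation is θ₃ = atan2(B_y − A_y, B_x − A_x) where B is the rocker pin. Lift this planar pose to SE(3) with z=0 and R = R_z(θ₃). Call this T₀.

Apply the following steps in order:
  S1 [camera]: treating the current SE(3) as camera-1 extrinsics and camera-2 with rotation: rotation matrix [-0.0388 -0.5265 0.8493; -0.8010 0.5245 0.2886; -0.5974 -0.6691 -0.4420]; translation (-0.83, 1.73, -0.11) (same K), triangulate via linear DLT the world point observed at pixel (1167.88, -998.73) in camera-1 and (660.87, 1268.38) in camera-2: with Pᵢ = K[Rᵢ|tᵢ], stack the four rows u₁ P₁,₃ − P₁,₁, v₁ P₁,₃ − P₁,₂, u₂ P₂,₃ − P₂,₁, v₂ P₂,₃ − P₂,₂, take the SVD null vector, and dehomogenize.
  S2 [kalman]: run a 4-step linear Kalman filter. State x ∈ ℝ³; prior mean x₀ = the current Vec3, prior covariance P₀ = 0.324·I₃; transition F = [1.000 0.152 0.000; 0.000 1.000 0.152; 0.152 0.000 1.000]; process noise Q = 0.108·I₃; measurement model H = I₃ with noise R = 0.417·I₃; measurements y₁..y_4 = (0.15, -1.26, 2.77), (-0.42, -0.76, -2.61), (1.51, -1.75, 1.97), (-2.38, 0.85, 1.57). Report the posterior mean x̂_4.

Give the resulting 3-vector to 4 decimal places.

source (fourbar_fk): coupler pose = R=[0.6389 -0.7693 0.0000; 0.7693 0.6389 0.0000; 0.0000 0.0000 1.0000], t=(-0.0305, 1.0095, 0.0000)
after S1 (triangulate): (-1.0653, -1.8228, 0.6212)
after S2 (kf_track): (-0.8807, -0.3752, 1.0456)

result = (-0.8807, -0.3752, 1.0456)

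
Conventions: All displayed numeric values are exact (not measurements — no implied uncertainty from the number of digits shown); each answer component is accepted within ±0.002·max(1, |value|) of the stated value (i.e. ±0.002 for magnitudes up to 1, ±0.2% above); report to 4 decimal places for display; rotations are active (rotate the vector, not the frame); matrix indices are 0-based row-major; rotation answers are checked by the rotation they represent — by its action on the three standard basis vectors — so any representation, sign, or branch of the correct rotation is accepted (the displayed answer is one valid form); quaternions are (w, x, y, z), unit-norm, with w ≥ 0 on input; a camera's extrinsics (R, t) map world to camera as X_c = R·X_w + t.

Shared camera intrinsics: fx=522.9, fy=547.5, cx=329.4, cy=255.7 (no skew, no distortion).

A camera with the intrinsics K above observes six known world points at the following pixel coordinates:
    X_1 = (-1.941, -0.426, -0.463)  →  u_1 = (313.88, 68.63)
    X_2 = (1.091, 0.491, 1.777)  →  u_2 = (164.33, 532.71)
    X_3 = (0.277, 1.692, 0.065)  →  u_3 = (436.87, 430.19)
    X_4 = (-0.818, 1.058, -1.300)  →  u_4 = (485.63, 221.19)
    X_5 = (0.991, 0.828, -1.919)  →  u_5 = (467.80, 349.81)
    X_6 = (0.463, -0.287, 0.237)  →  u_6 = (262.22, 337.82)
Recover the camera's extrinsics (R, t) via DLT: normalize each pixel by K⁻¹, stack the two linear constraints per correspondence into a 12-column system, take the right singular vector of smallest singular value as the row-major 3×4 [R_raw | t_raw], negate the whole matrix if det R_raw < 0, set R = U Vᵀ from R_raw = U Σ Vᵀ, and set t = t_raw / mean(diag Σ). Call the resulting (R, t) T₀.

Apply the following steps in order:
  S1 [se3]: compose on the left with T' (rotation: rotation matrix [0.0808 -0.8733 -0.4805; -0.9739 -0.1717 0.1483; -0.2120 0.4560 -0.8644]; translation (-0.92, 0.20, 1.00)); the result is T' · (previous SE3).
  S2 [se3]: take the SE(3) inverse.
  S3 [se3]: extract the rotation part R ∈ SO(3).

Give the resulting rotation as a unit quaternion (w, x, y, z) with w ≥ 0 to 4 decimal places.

source (pnp_recover): camera pose = R=[-0.0518 0.6899 -0.7220; 0.8912 0.3582 0.2783; 0.4507 -0.6290 -0.6334], t=(-0.2800, 0.4100, 4.9999)
after S1 (compose_se3): R=[-0.9990 0.0452 0.0029; -0.0357 -0.8267 0.5615; 0.0278 0.5608 0.8275], t=(-3.7031, 1.1437, -3.0754)
after S2 (invert_se3): R=[-0.9990 -0.0357 0.0278; 0.0452 -0.8267 0.5608; 0.0029 0.5615 0.8275], t=(-3.5728, 2.8376, 1.9137)
after S3 (rot_of_se3): [-0.9990 -0.0357 0.0278; 0.0452 -0.8267 0.5608; 0.0029 0.5615 0.8275]

rotation (quat) = (0.0212, 0.0080, 0.2936, 0.9557)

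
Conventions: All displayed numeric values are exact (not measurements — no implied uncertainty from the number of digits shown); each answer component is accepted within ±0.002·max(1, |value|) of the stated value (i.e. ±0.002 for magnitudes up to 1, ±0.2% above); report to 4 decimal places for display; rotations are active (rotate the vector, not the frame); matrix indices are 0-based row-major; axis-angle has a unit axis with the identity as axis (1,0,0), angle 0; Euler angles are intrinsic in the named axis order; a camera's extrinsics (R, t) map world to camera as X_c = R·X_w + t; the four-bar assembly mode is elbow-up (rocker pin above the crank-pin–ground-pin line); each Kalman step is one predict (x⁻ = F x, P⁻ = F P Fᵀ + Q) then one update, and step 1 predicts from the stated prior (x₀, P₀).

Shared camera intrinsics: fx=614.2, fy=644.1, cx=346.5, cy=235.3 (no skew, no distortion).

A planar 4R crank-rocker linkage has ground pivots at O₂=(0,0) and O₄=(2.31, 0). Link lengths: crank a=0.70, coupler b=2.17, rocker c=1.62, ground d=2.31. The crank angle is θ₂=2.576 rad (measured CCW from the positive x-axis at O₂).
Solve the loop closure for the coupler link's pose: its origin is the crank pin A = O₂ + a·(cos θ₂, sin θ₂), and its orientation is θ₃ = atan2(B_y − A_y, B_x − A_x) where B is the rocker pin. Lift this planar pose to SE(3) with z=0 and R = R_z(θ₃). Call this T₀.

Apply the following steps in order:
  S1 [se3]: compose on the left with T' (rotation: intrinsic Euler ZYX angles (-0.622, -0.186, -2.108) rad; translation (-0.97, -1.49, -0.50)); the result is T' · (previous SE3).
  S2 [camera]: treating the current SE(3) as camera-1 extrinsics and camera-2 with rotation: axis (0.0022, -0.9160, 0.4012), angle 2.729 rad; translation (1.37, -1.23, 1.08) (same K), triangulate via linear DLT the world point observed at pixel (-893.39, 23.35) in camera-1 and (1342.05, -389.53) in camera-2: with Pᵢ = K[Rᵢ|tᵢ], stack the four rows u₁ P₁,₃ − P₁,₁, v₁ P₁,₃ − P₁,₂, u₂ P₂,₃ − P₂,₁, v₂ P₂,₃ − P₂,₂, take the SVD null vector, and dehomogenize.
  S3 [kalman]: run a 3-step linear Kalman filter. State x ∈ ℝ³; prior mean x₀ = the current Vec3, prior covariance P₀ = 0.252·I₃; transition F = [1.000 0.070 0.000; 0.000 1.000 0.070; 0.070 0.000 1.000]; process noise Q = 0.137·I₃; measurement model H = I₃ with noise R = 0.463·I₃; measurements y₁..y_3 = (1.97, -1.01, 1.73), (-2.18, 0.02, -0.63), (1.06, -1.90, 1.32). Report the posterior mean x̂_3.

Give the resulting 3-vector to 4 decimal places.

source (fourbar_fk): coupler pose = R=[0.9012 -0.4334 0.0000; 0.4334 0.9012 0.0000; 0.0000 0.0000 1.0000], t=(-0.5910, 0.3751, 0.0000)
after S1 (compose_se3): R=[0.6465 -0.4985 0.5775; -0.7364 -0.2101 0.6431; -0.1992 -0.8411 -0.5029], t=(-1.5054, -1.3423, -0.9260)
after S2 (triangulate): (-1.5718, -1.5565, -0.7773)
after S3 (kf_track): (-0.1412, -1.1812, 0.4844)

result = (-0.1412, -1.1812, 0.4844)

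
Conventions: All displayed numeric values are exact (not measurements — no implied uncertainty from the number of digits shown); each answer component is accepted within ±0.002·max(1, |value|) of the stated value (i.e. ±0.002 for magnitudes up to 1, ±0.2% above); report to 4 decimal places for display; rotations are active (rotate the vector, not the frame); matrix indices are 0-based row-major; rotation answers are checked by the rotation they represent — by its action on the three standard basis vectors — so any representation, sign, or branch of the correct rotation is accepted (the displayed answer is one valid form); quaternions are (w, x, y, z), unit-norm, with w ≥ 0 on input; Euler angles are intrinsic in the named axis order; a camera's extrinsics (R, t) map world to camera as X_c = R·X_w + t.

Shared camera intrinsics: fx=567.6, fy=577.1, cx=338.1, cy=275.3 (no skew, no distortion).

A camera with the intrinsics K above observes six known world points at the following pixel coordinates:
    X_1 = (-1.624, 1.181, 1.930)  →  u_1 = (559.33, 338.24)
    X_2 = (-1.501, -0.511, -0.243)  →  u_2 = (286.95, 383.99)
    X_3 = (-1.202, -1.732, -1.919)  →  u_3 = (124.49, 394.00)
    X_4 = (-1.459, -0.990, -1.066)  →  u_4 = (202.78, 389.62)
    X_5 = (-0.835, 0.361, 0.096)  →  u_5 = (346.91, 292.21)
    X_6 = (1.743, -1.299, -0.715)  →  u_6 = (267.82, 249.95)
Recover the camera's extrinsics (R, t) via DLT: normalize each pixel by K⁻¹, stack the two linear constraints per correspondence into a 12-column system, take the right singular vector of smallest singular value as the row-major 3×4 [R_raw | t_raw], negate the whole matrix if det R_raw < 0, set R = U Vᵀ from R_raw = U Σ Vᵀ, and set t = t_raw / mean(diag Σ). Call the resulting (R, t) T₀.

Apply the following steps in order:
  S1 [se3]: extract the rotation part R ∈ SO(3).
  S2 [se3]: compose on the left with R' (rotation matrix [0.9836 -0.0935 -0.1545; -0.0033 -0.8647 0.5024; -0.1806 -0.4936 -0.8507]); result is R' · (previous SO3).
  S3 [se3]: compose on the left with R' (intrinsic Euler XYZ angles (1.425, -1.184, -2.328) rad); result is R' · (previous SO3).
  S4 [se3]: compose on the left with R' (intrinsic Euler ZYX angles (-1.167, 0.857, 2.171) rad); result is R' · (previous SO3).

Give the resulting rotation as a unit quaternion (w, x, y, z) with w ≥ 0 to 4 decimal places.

source (pnp_recover): camera pose = R=[0.0423 0.3303 0.9429; -0.6086 -0.7399 0.2865; 0.7923 -0.5860 0.1698], t=(-0.0800, -0.0900, 6.9389)
after S1 (rot_of_se3): [0.0423 0.3303 0.9429; -0.6086 -0.7399 0.2865; 0.7923 -0.5860 0.1698]
after S2 (compose_so3): [-0.0239 0.4846 0.8744; 0.9241 0.3443 -0.1655; -0.3813 0.8041 -0.4561]
after S3 (compose_so3): [0.6127 -0.7759 0.1505; -0.5779 -0.3099 0.7550; -0.5391 -0.5495 -0.6382]
after S4 (compose_so3): [0.8157 0.3946 0.4230; 0.0540 0.6761 -0.7348; -0.5760 0.6222 0.5302]

rotation (quat) = (0.8692, 0.3903, 0.2873, -0.0980)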